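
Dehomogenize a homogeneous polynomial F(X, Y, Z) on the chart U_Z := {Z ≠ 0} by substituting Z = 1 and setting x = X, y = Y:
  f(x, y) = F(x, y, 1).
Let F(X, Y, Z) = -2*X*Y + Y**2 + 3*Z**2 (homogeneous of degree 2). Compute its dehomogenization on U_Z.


f(x, y) = -2*x*y + y**2 + 3

On U_Z we set Z = 1. Each monomial c·X^i·Y^j·Z^k in F becomes c·x^i·y^j·1^k = c·x^i·y^j.
Substituting Z = 1: F(X, Y, 1) = -2*x*y + y**2 + 3.
Note: deg(f) ≤ deg(F) = 2; strict inequality happens when F is divisible by Z (lost terms).


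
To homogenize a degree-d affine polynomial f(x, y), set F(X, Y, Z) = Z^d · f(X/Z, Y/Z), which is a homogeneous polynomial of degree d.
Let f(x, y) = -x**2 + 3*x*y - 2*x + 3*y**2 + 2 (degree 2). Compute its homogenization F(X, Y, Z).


F(X, Y, Z) = -X**2 + 3*X*Y - 2*X*Z + 3*Y**2 + 2*Z**2

deg(f) = 2.
Substitute x = X/Z, y = Y/Z into f, then multiply by Z^2.
  monomial -1·x^2·y^0 ↦ -1·X^2·Y^0·Z^0.
  monomial 3·x^1·y^1 ↦ 3·X^1·Y^1·Z^0.
  monomial -2·x^1·y^0 ↦ -2·X^1·Y^0·Z^1.
  monomial 3·x^0·y^2 ↦ 3·X^0·Y^2·Z^0.
  monomial 2·x^0·y^0 ↦ 2·X^0·Y^0·Z^2.
Collecting: F(X, Y, Z) = -X**2 + 3*X*Y - 2*X*Z + 3*Y**2 + 2*Z**2.


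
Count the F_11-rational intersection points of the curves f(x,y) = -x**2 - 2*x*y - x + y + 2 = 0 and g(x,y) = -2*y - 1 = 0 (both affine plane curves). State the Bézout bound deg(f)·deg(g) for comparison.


Common zeros: ∅; count = 0; Bézout bound = 2.

deg(f) = 2, deg(g) = 1, so Bézout bound = 2.
Scan x ∈ F_11. For each x, list the y ∈ F_11 with f(x, y) ≡ 0 and those with g(x, y) ≡ 0 (mod 11); the common zeros in that column are the intersection.
  x = 0: f ≡ 0 at y ∈ {9}; g ≡ 0 at y ∈ {5}; common: ∅.
  x = 1: f ≡ 0 at y ∈ {0}; g ≡ 0 at y ∈ {5}; common: ∅.
  x = 2: f ≡ 0 at y ∈ {6}; g ≡ 0 at y ∈ {5}; common: ∅.
  x = 3: f ≡ 0 at y ∈ {9}; g ≡ 0 at y ∈ {5}; common: ∅.
  x = 4: f ≡ 0 at y ∈ {10}; g ≡ 0 at y ∈ {5}; common: ∅.
  x = 5: f ≡ 0 at y ∈ {3}; g ≡ 0 at y ∈ {5}; common: ∅.
  x = 6: f ≡ 0 at y ∈ ∅; g ≡ 0 at y ∈ {5}; common: ∅.
  x = 7: f ≡ 0 at y ∈ {6}; g ≡ 0 at y ∈ {5}; common: ∅.
  x = 8: f ≡ 0 at y ∈ {10}; g ≡ 0 at y ∈ {5}; common: ∅.
  x = 9: f ≡ 0 at y ∈ {0}; g ≡ 0 at y ∈ {5}; common: ∅.
  x = 10: f ≡ 0 at y ∈ {3}; g ≡ 0 at y ∈ {5}; common: ∅.
Collecting: common zeros = ∅, so the count is 0.
Comparison with the Bézout bound: 0 ≤ 2 = deg(f)·deg(g), as expected for curves with no common component (the affine F_11-count falls short of the bound because intersections may lie at infinity, over extension fields, or carry multiplicity).


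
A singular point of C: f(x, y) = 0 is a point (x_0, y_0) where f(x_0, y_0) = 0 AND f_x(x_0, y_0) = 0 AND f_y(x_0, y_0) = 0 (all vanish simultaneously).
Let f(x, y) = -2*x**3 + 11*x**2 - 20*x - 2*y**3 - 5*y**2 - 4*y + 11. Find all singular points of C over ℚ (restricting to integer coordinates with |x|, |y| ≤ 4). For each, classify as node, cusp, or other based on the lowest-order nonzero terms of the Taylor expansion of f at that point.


Singular points: {(2, -1)}; classification: node.

Compute partial derivatives:
  f_x = -6*x**2 + 22*x - 20.
  f_y = -6*y**2 - 10*y - 4.
Scan x_0 ∈ {−4, ..., 4}. For each x_0, f_y(x_0, y) is a polynomial in y; find its integer roots y ∈ {−4, ..., 4}, then test f_x and f at those candidates.
  x = -4: f_y(-4, y) = -6*y**2 - 10*y - 4; vanishes at y ∈ {-1}. (-4, -1): f_x = -204 ≠ 0.
  x = -3: f_y(-3, y) = -6*y**2 - 10*y - 4; vanishes at y ∈ {-1}. (-3, -1): f_x = -140 ≠ 0.
  x = -2: f_y(-2, y) = -6*y**2 - 10*y - 4; vanishes at y ∈ {-1}. (-2, -1): f_x = -88 ≠ 0.
  x = -1: f_y(-1, y) = -6*y**2 - 10*y - 4; vanishes at y ∈ {-1}. (-1, -1): f_x = -48 ≠ 0.
  x = 0: f_y(0, y) = -6*y**2 - 10*y - 4; vanishes at y ∈ {-1}. (0, -1): f_x = -20 ≠ 0.
  x = 1: f_y(1, y) = -6*y**2 - 10*y - 4; vanishes at y ∈ {-1}. (1, -1): f_x = -4 ≠ 0.
  x = 2: f_y(2, y) = -6*y**2 - 10*y - 4; vanishes at y ∈ {-1}. (2, -1): f_x = 0, f = 0 — SINGULAR.
  x = 3: f_y(3, y) = -6*y**2 - 10*y - 4; vanishes at y ∈ {-1}. (3, -1): f_x = -8 ≠ 0.
  x = 4: f_y(4, y) = -6*y**2 - 10*y - 4; vanishes at y ∈ {-1}. (4, -1): f_x = -28 ≠ 0.
Only singular point on the grid: (2, -1).
Classify: substitute x = 2 + u, y = -1 + v and expand: f = -2*u**3 - u**2 - 2*v**3 + v**2.
No constant or linear terms (consistent with a singular point). Quadratic part: -u**2 + v**2. Cubic part: -2*u**3 - 2*v**3.
The quadratic part v**2 - u**2 = (v − u)(v + u) splits into two distinct linear factors, so there are two distinct tangent lines y − -1 = ±(x − 2) — this is a node (ordinary double point).
Classification: node.


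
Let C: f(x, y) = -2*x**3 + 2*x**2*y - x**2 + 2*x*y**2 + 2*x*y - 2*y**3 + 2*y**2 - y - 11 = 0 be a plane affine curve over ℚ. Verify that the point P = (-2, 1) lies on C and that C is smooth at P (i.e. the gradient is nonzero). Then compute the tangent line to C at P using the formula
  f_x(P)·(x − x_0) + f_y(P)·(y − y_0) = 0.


Tangent line at P: -24*x - 7*y - 41 = 0.

Step 1: f(-2, 1) = 0, so P lies on C.
Step 2: partial derivatives
  f_x(x, y) = -6*x**2 + 4*x*y - 2*x + 2*y**2 + 2*y, f_y(x, y) = 2*x**2 + 4*x*y + 2*x - 6*y**2 + 4*y - 1.
  f_x(P) = -24, f_y(P) = -7 (gradient nonzero, so P is smooth).
Step 3: tangent line at P: -24·(x − -2) + -7·(y − 1) = 0.
Expanding: -24*x - 7*y - 41 = 0.


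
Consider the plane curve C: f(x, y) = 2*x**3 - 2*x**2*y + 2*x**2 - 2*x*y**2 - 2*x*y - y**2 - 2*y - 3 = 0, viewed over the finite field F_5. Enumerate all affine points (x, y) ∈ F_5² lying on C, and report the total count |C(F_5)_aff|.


Affine F_5-points: {(2, 4), (4, 3), (4, 4)}; count = 3.

For each of the 25 pairs (x, y) ∈ F_5², evaluate f(x, y) mod 5. Record the zeros.
  x = 0: [0↦2, 1↦4, 2↦4, 3↦2, 4↦3]  zeros at y ∈ ∅
  x = 1: [0↦1, 1↦2, 2↦2, 3↦1, 4↦4]  zeros at y ∈ ∅
  x = 2: [0↦1, 1↦2, 2↦3, 3↦4, 4↦0]  zeros at y ∈ {4}
  x = 3: [0↦4, 1↦1, 2↦4, 3↦3, 4↦3]  zeros at y ∈ ∅
  x = 4: [0↦2, 1↦1, 2↦2, 3↦0, 4↦0]  zeros at y ∈ {3, 4}
Collecting zeros: affine points = {(2, 4), (4, 3), (4, 4)}.
Total count |C(F_5)_aff| = 3.


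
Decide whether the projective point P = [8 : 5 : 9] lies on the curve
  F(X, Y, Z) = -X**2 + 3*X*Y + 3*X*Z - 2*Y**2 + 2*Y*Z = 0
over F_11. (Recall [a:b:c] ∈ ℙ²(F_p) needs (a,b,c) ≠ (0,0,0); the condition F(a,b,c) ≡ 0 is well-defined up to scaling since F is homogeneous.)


F(8,5,9) ≡ 4 (mod 11); P is NOT on the curve.

Evaluate F(8, 5, 9) term-by-term (mod 11).
  -X**2 ↦ -1·64·1·1 = -64
  3*X*Y ↦ 3·8·5·1 = 120
  3*X*Z ↦ 3·8·1·9 = 216
  -2*Y**2 ↦ -2·1·25·1 = -50
  2*Y*Z ↦ 2·1·5·9 = 90
Sum: F(8, 5, 9) = (-64) + (120) + (216) + (-50) + (90) = 312.
Reducing mod 11: 312 ≡ 4 (mod 11).
Since F(a, b, c) ≡ 4 ≠ 0 (mod 11), P does NOT lie on the curve.


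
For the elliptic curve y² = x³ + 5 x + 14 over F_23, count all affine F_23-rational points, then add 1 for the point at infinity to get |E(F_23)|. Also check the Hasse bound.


Affine points = {(2, 3), (2, 20), (4, 11), (4, 12), (5, 7), (5, 16), (7, 1), (7, 22), (9, 11), (9, 12), (10, 11), (10, 12), (12, 10), (12, 13), (16, 2), (16, 21), (18, 5), (18, 18), (20, 8), (20, 15), (22, 10), (22, 13)}; affine count = 22; |E(F_23)| = 23.

Discriminant check: Δ ∝ 4a³ + 27b² = 4·5³ + 27·14² = 4·125 + 27·196 ≡ 19 (mod 23). Nonzero ⇒ E is nonsingular.
For each x ∈ F_23, compute rhs = x³ + 5·x + 14 mod 23, then count y ∈ F_23 with y² ≡ rhs.
  x = 0: rhs = 14, matching y values: none (0 points).
  x = 1: rhs = 20, matching y values: none (0 points).
  x = 2: rhs = 9, matching y values: 3, 20 (2 points).
  x = 3: rhs = 10, matching y values: none (0 points).
  x = 4: rhs = 6, matching y values: 11, 12 (2 points).
  x = 5: rhs = 3, matching y values: 7, 16 (2 points).
  x = 6: rhs = 7, matching y values: none (0 points).
  x = 7: rhs = 1, matching y values: 1, 22 (2 points).
  x = 8: rhs = 14, matching y values: none (0 points).
  x = 9: rhs = 6, matching y values: 11, 12 (2 points).
  x = 10: rhs = 6, matching y values: 11, 12 (2 points).
  x = 11: rhs = 20, matching y values: none (0 points).
  x = 12: rhs = 8, matching y values: 10, 13 (2 points).
  x = 13: rhs = 22, matching y values: none (0 points).
  x = 14: rhs = 22, matching y values: none (0 points).
  x = 15: rhs = 14, matching y values: none (0 points).
  x = 16: rhs = 4, matching y values: 2, 21 (2 points).
  x = 17: rhs = 21, matching y values: none (0 points).
  x = 18: rhs = 2, matching y values: 5, 18 (2 points).
  x = 19: rhs = 22, matching y values: none (0 points).
  x = 20: rhs = 18, matching y values: 8, 15 (2 points).
  x = 21: rhs = 19, matching y values: none (0 points).
  x = 22: rhs = 8, matching y values: 10, 13 (2 points).
Total affine count: 22.
Full point count |E(F_23)| = 22 + 1 = 23.
Hasse bound: |23 − (23+1)| = |-1| = 1 ≤ 2√23 ≈ 9.5917 ✓.


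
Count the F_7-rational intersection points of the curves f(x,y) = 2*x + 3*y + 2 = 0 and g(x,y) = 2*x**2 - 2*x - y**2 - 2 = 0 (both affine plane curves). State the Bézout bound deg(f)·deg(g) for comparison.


Common zeros: {(4, 6)}; count = 1; Bézout bound = 2.

deg(f) = 1, deg(g) = 2, so Bézout bound = 2.
Scan x ∈ F_7. For each x, list the y ∈ F_7 with f(x, y) ≡ 0 and those with g(x, y) ≡ 0 (mod 7); the common zeros in that column are the intersection.
  x = 0: f ≡ 0 at y ∈ {4}; g ≡ 0 at y ∈ ∅; common: ∅.
  x = 1: f ≡ 0 at y ∈ {1}; g ≡ 0 at y ∈ ∅; common: ∅.
  x = 2: f ≡ 0 at y ∈ {5}; g ≡ 0 at y ∈ {3, 4}; common: ∅.
  x = 3: f ≡ 0 at y ∈ {2}; g ≡ 0 at y ∈ ∅; common: ∅.
  x = 4: f ≡ 0 at y ∈ {6}; g ≡ 0 at y ∈ {1, 6}; common: {6}.
  x = 5: f ≡ 0 at y ∈ {3}; g ≡ 0 at y ∈ ∅; common: ∅.
  x = 6: f ≡ 0 at y ∈ {0}; g ≡ 0 at y ∈ {3, 4}; common: ∅.
Collecting: common zeros = {(4, 6)}, so the count is 1.
Comparison with the Bézout bound: 1 ≤ 2 = deg(f)·deg(g), as expected for curves with no common component (the affine F_7-count falls short of the bound because intersections may lie at infinity, over extension fields, or carry multiplicity).


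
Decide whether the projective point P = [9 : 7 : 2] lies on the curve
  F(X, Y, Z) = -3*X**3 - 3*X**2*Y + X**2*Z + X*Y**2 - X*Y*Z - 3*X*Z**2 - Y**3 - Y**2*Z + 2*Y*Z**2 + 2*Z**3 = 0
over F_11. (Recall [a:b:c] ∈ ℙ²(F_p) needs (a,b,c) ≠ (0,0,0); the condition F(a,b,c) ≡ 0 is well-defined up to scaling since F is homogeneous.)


F(9,7,2) ≡ 6 (mod 11); P is NOT on the curve.

Evaluate F(9, 7, 2) term-by-term (mod 11).
  -3*X**3 ↦ -3·729·1·1 = -2187
  -3*X**2*Y ↦ -3·81·7·1 = -1701
  X**2*Z ↦ 1·81·1·2 = 162
  X*Y**2 ↦ 1·9·49·1 = 441
  -X*Y*Z ↦ -1·9·7·2 = -126
  -3*X*Z**2 ↦ -3·9·1·4 = -108
  -Y**3 ↦ -1·1·343·1 = -343
  -Y**2*Z ↦ -1·1·49·2 = -98
  2*Y*Z**2 ↦ 2·1·7·4 = 56
  2*Z**3 ↦ 2·1·1·8 = 16
Sum: F(9, 7, 2) = (-2187) + (-1701) + (162) + (441) + (-126) + (-108) + (-343) + (-98) + (56) + (16) = -3888.
Reducing mod 11: -3888 ≡ 6 (mod 11).
Since F(a, b, c) ≡ 6 ≠ 0 (mod 11), P does NOT lie on the curve.


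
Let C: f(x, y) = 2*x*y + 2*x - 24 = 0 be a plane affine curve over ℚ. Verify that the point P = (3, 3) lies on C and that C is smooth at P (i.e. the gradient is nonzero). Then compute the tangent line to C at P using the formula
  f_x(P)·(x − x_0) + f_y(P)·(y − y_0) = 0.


Tangent line at P: 8*x + 6*y - 42 = 0.

Step 1: f(3, 3) = 0, so P lies on C.
Step 2: partial derivatives
  f_x(x, y) = 2*y + 2, f_y(x, y) = 2*x.
  f_x(P) = 8, f_y(P) = 6 (gradient nonzero, so P is smooth).
Step 3: tangent line at P: 8·(x − 3) + 6·(y − 3) = 0.
Expanding: 8*x + 6*y - 42 = 0.


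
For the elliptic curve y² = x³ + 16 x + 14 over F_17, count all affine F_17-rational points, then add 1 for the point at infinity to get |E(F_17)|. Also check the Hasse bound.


Affine points = {(3, 2), (3, 15), (5, 7), (5, 10), (8, 5), (8, 12), (10, 1), (10, 16), (11, 5), (11, 12), (12, 8), (12, 9), (15, 5), (15, 12)}; affine count = 14; |E(F_17)| = 15.

Discriminant check: Δ ∝ 4a³ + 27b² = 4·16³ + 27·14² = 4·4096 + 27·196 ≡ 1 (mod 17). Nonzero ⇒ E is nonsingular.
For each x ∈ F_17, compute rhs = x³ + 16·x + 14 mod 17, then count y ∈ F_17 with y² ≡ rhs.
  x = 0: rhs = 14, matching y values: none (0 points).
  x = 1: rhs = 14, matching y values: none (0 points).
  x = 2: rhs = 3, matching y values: none (0 points).
  x = 3: rhs = 4, matching y values: 2, 15 (2 points).
  x = 4: rhs = 6, matching y values: none (0 points).
  x = 5: rhs = 15, matching y values: 7, 10 (2 points).
  x = 6: rhs = 3, matching y values: none (0 points).
  x = 7: rhs = 10, matching y values: none (0 points).
  x = 8: rhs = 8, matching y values: 5, 12 (2 points).
  x = 9: rhs = 3, matching y values: none (0 points).
  x = 10: rhs = 1, matching y values: 1, 16 (2 points).
  x = 11: rhs = 8, matching y values: 5, 12 (2 points).
  x = 12: rhs = 13, matching y values: 8, 9 (2 points).
  x = 13: rhs = 5, matching y values: none (0 points).
  x = 14: rhs = 7, matching y values: none (0 points).
  x = 15: rhs = 8, matching y values: 5, 12 (2 points).
  x = 16: rhs = 14, matching y values: none (0 points).
Total affine count: 14.
Full point count |E(F_17)| = 14 + 1 = 15.
Hasse bound: |15 − (17+1)| = |-3| = 3 ≤ 2√17 ≈ 8.2462 ✓.


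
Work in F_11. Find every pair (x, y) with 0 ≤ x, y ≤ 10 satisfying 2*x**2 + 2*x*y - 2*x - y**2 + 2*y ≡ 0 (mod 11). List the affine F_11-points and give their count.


Affine F_11-points: {(0, 0), (0, 2), (1, 0), (1, 4), (4, 1), (4, 9), (7, 1), (7, 4), (10, 2), (10, 9)}; count = 10.

For each of the 121 pairs (x, y) ∈ F_11², evaluate f(x, y) mod 11. Record the zeros.
  x = 0: [0↦0, 1↦1, 2↦0, 3↦8, 4↦3, 5↦7, 6↦9, 7↦9, 8↦7, 9↦3, 10↦8]  zeros at y ∈ {0, 2}
  x = 1: [0↦0, 1↦3, 2↦4, 3↦3, 4↦0, 5↦6, 6↦10, 7↦1, 8↦1, 9↦10, 10↦6]  zeros at y ∈ {0, 4}
  x = 2: [0↦4, 1↦9, 2↦1, 3↦2, 4↦1, 5↦9, 6↦4, 7↦8, 8↦10, 9↦10, 10↦8]  zeros at y ∈ ∅
  x = 3: [0↦1, 1↦8, 2↦2, 3↦5, 4↦6, 5↦5, 6↦2, 7↦8, 8↦1, 9↦3, 10↦3]  zeros at y ∈ ∅
  x = 4: [0↦2, 1↦0, 2↦7, 3↦1, 4↦4, 5↦5, 6↦4, 7↦1, 8↦7, 9↦0, 10↦2]  zeros at y ∈ {1, 9}
  x = 5: [0↦7, 1↦7, 2↦5, 3↦1, 4↦6, 5↦9, 6↦10, 7↦9, 8↦6, 9↦1, 10↦5]  zeros at y ∈ ∅
  x = 6: [0↦5, 1↦7, 2↦7, 3↦5, 4↦1, 5↦6, 6↦9, 7↦10, 8↦9, 9↦6, 10↦1]  zeros at y ∈ ∅
  x = 7: [0↦7, 1↦0, 2↦2, 3↦2, 4↦0, 5↦7, 6↦1, 7↦4, 8↦5, 9↦4, 10↦1]  zeros at y ∈ {1, 4}
  x = 8: [0↦2, 1↦8, 2↦1, 3↦3, 4↦3, 5↦1, 6↦8, 7↦2, 8↦5, 9↦6, 10↦5]  zeros at y ∈ ∅
  x = 9: [0↦1, 1↦9, 2↦4, 3↦8, 4↦10, 5↦10, 6↦8, 7↦4, 8↦9, 9↦1, 10↦2]  zeros at y ∈ ∅
  x = 10: [0↦4, 1↦3, 2↦0, 3↦6, 4↦10, 5↦1, 6↦1, 7↦10, 8↦6, 9↦0, 10↦3]  zeros at y ∈ {2, 9}
Collecting zeros: affine points = {(0, 0), (0, 2), (1, 0), (1, 4), (4, 1), (4, 9), (7, 1), (7, 4), (10, 2), (10, 9)}.
Total count |C(F_11)_aff| = 10.


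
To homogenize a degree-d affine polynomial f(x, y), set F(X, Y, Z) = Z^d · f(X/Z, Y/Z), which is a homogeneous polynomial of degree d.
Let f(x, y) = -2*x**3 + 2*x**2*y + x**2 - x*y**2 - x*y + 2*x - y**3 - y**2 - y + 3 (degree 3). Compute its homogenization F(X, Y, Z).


F(X, Y, Z) = -2*X**3 + 2*X**2*Y + X**2*Z - X*Y**2 - X*Y*Z + 2*X*Z**2 - Y**3 - Y**2*Z - Y*Z**2 + 3*Z**3

deg(f) = 3.
Substitute x = X/Z, y = Y/Z into f, then multiply by Z^3.
  monomial -2·x^3·y^0 ↦ -2·X^3·Y^0·Z^0.
  monomial 2·x^2·y^1 ↦ 2·X^2·Y^1·Z^0.
  monomial 1·x^2·y^0 ↦ 1·X^2·Y^0·Z^1.
  monomial -1·x^1·y^2 ↦ -1·X^1·Y^2·Z^0.
  monomial -1·x^1·y^1 ↦ -1·X^1·Y^1·Z^1.
  monomial 2·x^1·y^0 ↦ 2·X^1·Y^0·Z^2.
  monomial -1·x^0·y^3 ↦ -1·X^0·Y^3·Z^0.
  monomial -1·x^0·y^2 ↦ -1·X^0·Y^2·Z^1.
  monomial -1·x^0·y^1 ↦ -1·X^0·Y^1·Z^2.
  monomial 3·x^0·y^0 ↦ 3·X^0·Y^0·Z^3.
Collecting: F(X, Y, Z) = -2*X**3 + 2*X**2*Y + X**2*Z - X*Y**2 - X*Y*Z + 2*X*Z**2 - Y**3 - Y**2*Z - Y*Z**2 + 3*Z**3.


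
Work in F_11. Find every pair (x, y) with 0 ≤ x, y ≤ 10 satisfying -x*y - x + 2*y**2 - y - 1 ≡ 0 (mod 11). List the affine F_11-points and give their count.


Affine F_11-points: {(0, 1), (0, 5), (1, 4), (1, 8), (2, 9), (3, 6), (3, 7), (9, 2), (9, 3), (10, 0)}; count = 10.

For each of the 121 pairs (x, y) ∈ F_11², evaluate f(x, y) mod 11. Record the zeros.
  x = 0: [0↦10, 1↦0, 2↦5, 3↦3, 4↦5, 5↦0, 6↦10, 7↦2, 8↦9, 9↦9, 10↦2]  zeros at y ∈ {1, 5}
  x = 1: [0↦9, 1↦9, 2↦2, 3↦10, 4↦0, 5↦5, 6↦3, 7↦5, 8↦0, 9↦10, 10↦2]  zeros at y ∈ {4, 8}
  x = 2: [0↦8, 1↦7, 2↦10, 3↦6, 4↦6, 5↦10, 6↦7, 7↦8, 8↦2, 9↦0, 10↦2]  zeros at y ∈ {9}
  x = 3: [0↦7, 1↦5, 2↦7, 3↦2, 4↦1, 5↦4, 6↦0, 7↦0, 8↦4, 9↦1, 10↦2]  zeros at y ∈ {6, 7}
  x = 4: [0↦6, 1↦3, 2↦4, 3↦9, 4↦7, 5↦9, 6↦4, 7↦3, 8↦6, 9↦2, 10↦2]  zeros at y ∈ ∅
  x = 5: [0↦5, 1↦1, 2↦1, 3↦5, 4↦2, 5↦3, 6↦8, 7↦6, 8↦8, 9↦3, 10↦2]  zeros at y ∈ ∅
  x = 6: [0↦4, 1↦10, 2↦9, 3↦1, 4↦8, 5↦8, 6↦1, 7↦9, 8↦10, 9↦4, 10↦2]  zeros at y ∈ ∅
  x = 7: [0↦3, 1↦8, 2↦6, 3↦8, 4↦3, 5↦2, 6↦5, 7↦1, 8↦1, 9↦5, 10↦2]  zeros at y ∈ ∅
  x = 8: [0↦2, 1↦6, 2↦3, 3↦4, 4↦9, 5↦7, 6↦9, 7↦4, 8↦3, 9↦6, 10↦2]  zeros at y ∈ ∅
  x = 9: [0↦1, 1↦4, 2↦0, 3↦0, 4↦4, 5↦1, 6↦2, 7↦7, 8↦5, 9↦7, 10↦2]  zeros at y ∈ {2, 3}
  x = 10: [0↦0, 1↦2, 2↦8, 3↦7, 4↦10, 5↦6, 6↦6, 7↦10, 8↦7, 9↦8, 10↦2]  zeros at y ∈ {0}
Collecting zeros: affine points = {(0, 1), (0, 5), (1, 4), (1, 8), (2, 9), (3, 6), (3, 7), (9, 2), (9, 3), (10, 0)}.
Total count |C(F_11)_aff| = 10.


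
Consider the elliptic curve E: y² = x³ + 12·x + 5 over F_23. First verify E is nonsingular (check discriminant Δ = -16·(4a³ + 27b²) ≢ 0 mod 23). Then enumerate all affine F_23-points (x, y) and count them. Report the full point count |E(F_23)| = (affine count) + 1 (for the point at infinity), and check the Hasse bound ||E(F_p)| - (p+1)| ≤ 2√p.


Affine points = {(1, 8), (1, 15), (4, 5), (4, 18), (5, 11), (5, 12), (7, 8), (7, 15), (13, 9), (13, 14), (15, 8), (15, 15), (17, 4), (17, 19), (18, 2), (18, 21), (19, 10), (19, 13)}; affine count = 18; |E(F_23)| = 19.

Discriminant check: Δ ∝ 4a³ + 27b² = 4·12³ + 27·5² = 4·1728 + 27·25 ≡ 20 (mod 23). Nonzero ⇒ E is nonsingular.
For each x ∈ F_23, compute rhs = x³ + 12·x + 5 mod 23, then count y ∈ F_23 with y² ≡ rhs.
  x = 0: rhs = 5, matching y values: none (0 points).
  x = 1: rhs = 18, matching y values: 8, 15 (2 points).
  x = 2: rhs = 14, matching y values: none (0 points).
  x = 3: rhs = 22, matching y values: none (0 points).
  x = 4: rhs = 2, matching y values: 5, 18 (2 points).
  x = 5: rhs = 6, matching y values: 11, 12 (2 points).
  x = 6: rhs = 17, matching y values: none (0 points).
  x = 7: rhs = 18, matching y values: 8, 15 (2 points).
  x = 8: rhs = 15, matching y values: none (0 points).
  x = 9: rhs = 14, matching y values: none (0 points).
  x = 10: rhs = 21, matching y values: none (0 points).
  x = 11: rhs = 19, matching y values: none (0 points).
  x = 12: rhs = 14, matching y values: none (0 points).
  x = 13: rhs = 12, matching y values: 9, 14 (2 points).
  x = 14: rhs = 19, matching y values: none (0 points).
  x = 15: rhs = 18, matching y values: 8, 15 (2 points).
  x = 16: rhs = 15, matching y values: none (0 points).
  x = 17: rhs = 16, matching y values: 4, 19 (2 points).
  x = 18: rhs = 4, matching y values: 2, 21 (2 points).
  x = 19: rhs = 8, matching y values: 10, 13 (2 points).
  x = 20: rhs = 11, matching y values: none (0 points).
  x = 21: rhs = 19, matching y values: none (0 points).
  x = 22: rhs = 15, matching y values: none (0 points).
Total affine count: 18.
Full point count |E(F_23)| = 18 + 1 = 19.
Hasse bound: |19 − (23+1)| = |-5| = 5 ≤ 2√23 ≈ 9.5917 ✓.


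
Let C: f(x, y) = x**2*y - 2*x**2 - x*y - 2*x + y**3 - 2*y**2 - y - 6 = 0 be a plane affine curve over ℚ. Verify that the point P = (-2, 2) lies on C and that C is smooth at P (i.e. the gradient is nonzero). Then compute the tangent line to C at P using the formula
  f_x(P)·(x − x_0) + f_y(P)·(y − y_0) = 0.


Tangent line at P: -4*x + 9*y - 26 = 0.

Step 1: f(-2, 2) = 0, so P lies on C.
Step 2: partial derivatives
  f_x(x, y) = 2*x*y - 4*x - y - 2, f_y(x, y) = x**2 - x + 3*y**2 - 4*y - 1.
  f_x(P) = -4, f_y(P) = 9 (gradient nonzero, so P is smooth).
Step 3: tangent line at P: -4·(x − -2) + 9·(y − 2) = 0.
Expanding: -4*x + 9*y - 26 = 0.


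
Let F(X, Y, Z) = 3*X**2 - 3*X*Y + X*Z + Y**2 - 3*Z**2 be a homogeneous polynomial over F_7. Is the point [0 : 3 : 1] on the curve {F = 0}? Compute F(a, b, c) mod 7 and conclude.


F(0,3,1) ≡ 6 (mod 7); P is NOT on the curve.

Evaluate F(0, 3, 1) term-by-term (mod 7).
  3*X**2 ↦ 3·0·1·1 = 0
  -3*X*Y ↦ -3·0·3·1 = 0
  X*Z ↦ 1·0·1·1 = 0
  Y**2 ↦ 1·1·9·1 = 9
  -3*Z**2 ↦ -3·1·1·1 = -3
Sum: F(0, 3, 1) = (0) + (0) + (0) + (9) + (-3) = 6.
Reducing mod 7: 6 ≡ 6 (mod 7).
Since F(a, b, c) ≡ 6 ≠ 0 (mod 7), P does NOT lie on the curve.


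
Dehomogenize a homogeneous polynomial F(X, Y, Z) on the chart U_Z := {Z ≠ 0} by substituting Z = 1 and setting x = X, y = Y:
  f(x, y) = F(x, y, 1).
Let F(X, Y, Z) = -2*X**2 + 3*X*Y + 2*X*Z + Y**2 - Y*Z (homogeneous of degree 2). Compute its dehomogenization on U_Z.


f(x, y) = -2*x**2 + 3*x*y + 2*x + y**2 - y

On U_Z we set Z = 1. Each monomial c·X^i·Y^j·Z^k in F becomes c·x^i·y^j·1^k = c·x^i·y^j.
Substituting Z = 1: F(X, Y, 1) = -2*x**2 + 3*x*y + 2*x + y**2 - y.
Note: deg(f) ≤ deg(F) = 2; strict inequality happens when F is divisible by Z (lost terms).


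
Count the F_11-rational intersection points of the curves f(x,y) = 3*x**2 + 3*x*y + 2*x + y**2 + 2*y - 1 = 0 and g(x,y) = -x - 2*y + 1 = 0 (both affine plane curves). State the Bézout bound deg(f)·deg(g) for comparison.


Common zeros: {(3, 10), (10, 1)}; count = 2; Bézout bound = 2.

deg(f) = 2, deg(g) = 1, so Bézout bound = 2.
Scan x ∈ F_11. For each x, list the y ∈ F_11 with f(x, y) ≡ 0 and those with g(x, y) ≡ 0 (mod 11); the common zeros in that column are the intersection.
  x = 0: f ≡ 0 at y ∈ ∅; g ≡ 0 at y ∈ {6}; common: ∅.
  x = 1: f ≡ 0 at y ∈ {7, 10}; g ≡ 0 at y ∈ {0}; common: ∅.
  x = 2: f ≡ 0 at y ∈ {6, 8}; g ≡ 0 at y ∈ {5}; common: ∅.
  x = 3: f ≡ 0 at y ∈ {1, 10}; g ≡ 0 at y ∈ {10}; common: {10}.
  x = 4: f ≡ 0 at y ∈ {0, 8}; g ≡ 0 at y ∈ {4}; common: ∅.
  x = 5: f ≡ 0 at y ∈ ∅; g ≡ 0 at y ∈ {9}; common: ∅.
  x = 6: f ≡ 0 at y ∈ {6, 7}; g ≡ 0 at y ∈ {3}; common: ∅.
  x = 7: f ≡ 0 at y ∈ ∅; g ≡ 0 at y ∈ {8}; common: ∅.
  x = 8: f ≡ 0 at y ∈ ∅; g ≡ 0 at y ∈ {2}; common: ∅.
  x = 9: f ≡ 0 at y ∈ ∅; g ≡ 0 at y ∈ {7}; common: ∅.
  x = 10: f ≡ 0 at y ∈ {0, 1}; g ≡ 0 at y ∈ {1}; common: {1}.
Collecting: common zeros = {(3, 10), (10, 1)}, so the count is 2.
Comparison with the Bézout bound: 2 ≤ 2 = deg(f)·deg(g), as expected for curves with no common component (the bound is attained).


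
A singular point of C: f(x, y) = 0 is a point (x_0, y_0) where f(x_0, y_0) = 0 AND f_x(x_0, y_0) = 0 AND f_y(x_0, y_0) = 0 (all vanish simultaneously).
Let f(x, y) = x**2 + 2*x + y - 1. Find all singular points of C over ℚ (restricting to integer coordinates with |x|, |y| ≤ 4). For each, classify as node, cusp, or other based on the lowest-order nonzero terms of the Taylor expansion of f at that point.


No singular points in the scanned grid; C is smooth there.

Compute partial derivatives:
  f_x = 2*x + 2.
  f_y = 1.
f_y = 1 is a nonzero constant, so f_y never vanishes: no point (x, y) can satisfy f = f_x = f_y = 0. In particular no (x, y) ∈ {−4, ..., 4}² is singular; the curve is smooth.


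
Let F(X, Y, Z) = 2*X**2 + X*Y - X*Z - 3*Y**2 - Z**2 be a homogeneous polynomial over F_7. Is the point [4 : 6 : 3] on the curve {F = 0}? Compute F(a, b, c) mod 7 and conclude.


F(4,6,3) ≡ 4 (mod 7); P is NOT on the curve.

Evaluate F(4, 6, 3) term-by-term (mod 7).
  2*X**2 ↦ 2·16·1·1 = 32
  X*Y ↦ 1·4·6·1 = 24
  -X*Z ↦ -1·4·1·3 = -12
  -3*Y**2 ↦ -3·1·36·1 = -108
  -Z**2 ↦ -1·1·1·9 = -9
Sum: F(4, 6, 3) = (32) + (24) + (-12) + (-108) + (-9) = -73.
Reducing mod 7: -73 ≡ 4 (mod 7).
Since F(a, b, c) ≡ 4 ≠ 0 (mod 7), P does NOT lie on the curve.


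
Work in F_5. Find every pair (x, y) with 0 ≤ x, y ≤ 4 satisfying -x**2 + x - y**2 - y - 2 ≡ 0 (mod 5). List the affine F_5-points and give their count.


Affine F_5-points: {(2, 2), (3, 1), (3, 3), (4, 2)}; count = 4.

For each of the 25 pairs (x, y) ∈ F_5², evaluate f(x, y) mod 5. Record the zeros.
  x = 0: [0↦3, 1↦1, 2↦2, 3↦1, 4↦3]  zeros at y ∈ ∅
  x = 1: [0↦3, 1↦1, 2↦2, 3↦1, 4↦3]  zeros at y ∈ ∅
  x = 2: [0↦1, 1↦4, 2↦0, 3↦4, 4↦1]  zeros at y ∈ {2}
  x = 3: [0↦2, 1↦0, 2↦1, 3↦0, 4↦2]  zeros at y ∈ {1, 3}
  x = 4: [0↦1, 1↦4, 2↦0, 3↦4, 4↦1]  zeros at y ∈ {2}
Collecting zeros: affine points = {(2, 2), (3, 1), (3, 3), (4, 2)}.
Total count |C(F_5)_aff| = 4.


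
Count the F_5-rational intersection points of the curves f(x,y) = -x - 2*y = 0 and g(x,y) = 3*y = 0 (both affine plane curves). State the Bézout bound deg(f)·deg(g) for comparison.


Common zeros: {(0, 0)}; count = 1; Bézout bound = 1.

deg(f) = 1, deg(g) = 1, so Bézout bound = 1.
Scan x ∈ F_5. For each x, list the y ∈ F_5 with f(x, y) ≡ 0 and those with g(x, y) ≡ 0 (mod 5); the common zeros in that column are the intersection.
  x = 0: f ≡ 0 at y ∈ {0}; g ≡ 0 at y ∈ {0}; common: {0}.
  x = 1: f ≡ 0 at y ∈ {2}; g ≡ 0 at y ∈ {0}; common: ∅.
  x = 2: f ≡ 0 at y ∈ {4}; g ≡ 0 at y ∈ {0}; common: ∅.
  x = 3: f ≡ 0 at y ∈ {1}; g ≡ 0 at y ∈ {0}; common: ∅.
  x = 4: f ≡ 0 at y ∈ {3}; g ≡ 0 at y ∈ {0}; common: ∅.
Collecting: common zeros = {(0, 0)}, so the count is 1.
Comparison with the Bézout bound: 1 ≤ 1 = deg(f)·deg(g), as expected for curves with no common component (the bound is attained).


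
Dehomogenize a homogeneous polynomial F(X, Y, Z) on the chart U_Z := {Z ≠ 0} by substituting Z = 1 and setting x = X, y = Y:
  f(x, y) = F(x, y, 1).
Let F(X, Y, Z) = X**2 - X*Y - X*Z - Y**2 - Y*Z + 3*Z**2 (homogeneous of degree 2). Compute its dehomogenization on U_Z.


f(x, y) = x**2 - x*y - x - y**2 - y + 3

On U_Z we set Z = 1. Each monomial c·X^i·Y^j·Z^k in F becomes c·x^i·y^j·1^k = c·x^i·y^j.
Substituting Z = 1: F(X, Y, 1) = x**2 - x*y - x - y**2 - y + 3.
Note: deg(f) ≤ deg(F) = 2; strict inequality happens when F is divisible by Z (lost terms).


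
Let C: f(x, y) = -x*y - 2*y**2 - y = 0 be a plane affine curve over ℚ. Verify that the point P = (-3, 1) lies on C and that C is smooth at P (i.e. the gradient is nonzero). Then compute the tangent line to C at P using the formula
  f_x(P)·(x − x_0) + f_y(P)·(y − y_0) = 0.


Tangent line at P: -x - 2*y - 1 = 0.

Step 1: f(-3, 1) = 0, so P lies on C.
Step 2: partial derivatives
  f_x(x, y) = -y, f_y(x, y) = -x - 4*y - 1.
  f_x(P) = -1, f_y(P) = -2 (gradient nonzero, so P is smooth).
Step 3: tangent line at P: -1·(x − -3) + -2·(y − 1) = 0.
Expanding: -x - 2*y - 1 = 0.


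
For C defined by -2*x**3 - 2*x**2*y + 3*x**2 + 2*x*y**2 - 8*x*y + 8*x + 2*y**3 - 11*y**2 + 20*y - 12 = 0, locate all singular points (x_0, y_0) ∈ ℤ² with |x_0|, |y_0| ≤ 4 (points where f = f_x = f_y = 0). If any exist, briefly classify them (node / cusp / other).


Singular points: {(0, 2)}; classification: node.

Compute partial derivatives:
  f_x = -6*x**2 - 4*x*y + 6*x + 2*y**2 - 8*y + 8.
  f_y = -2*x**2 + 4*x*y - 8*x + 6*y**2 - 22*y + 20.
Scan x_0 ∈ {−4, ..., 4}. For each x_0, f_y(x_0, y) is a polynomial in y; find its integer roots y ∈ {−4, ..., 4}, then test f_x and f at those candidates.
  x = -4: f_y(-4, y) = 6*y**2 - 38*y + 20; no integer root y with |y| ≤ 4.
  x = -3: f_y(-3, y) = 6*y**2 - 34*y + 26; no integer root y with |y| ≤ 4.
  x = -2: f_y(-2, y) = 6*y**2 - 30*y + 28; no integer root y with |y| ≤ 4.
  x = -1: f_y(-1, y) = 6*y**2 - 26*y + 26; no integer root y with |y| ≤ 4.
  x = 0: f_y(0, y) = 6*y**2 - 22*y + 20; vanishes at y ∈ {2}. (0, 2): f_x = 0, f = 0 — SINGULAR.
  x = 1: f_y(1, y) = 6*y**2 - 18*y + 10; no integer root y with |y| ≤ 4.
  x = 2: f_y(2, y) = 6*y**2 - 14*y - 4; no integer root y with |y| ≤ 4.
  x = 3: f_y(3, y) = 6*y**2 - 10*y - 22; no integer root y with |y| ≤ 4.
  x = 4: f_y(4, y) = 6*y**2 - 6*y - 44; no integer root y with |y| ≤ 4.
Only singular point on the grid: (0, 2).
Classify: substitute x = 0 + u, y = 2 + v and expand: f = -2*u**3 - 2*u**2*v - u**2 + 2*u*v**2 + 2*v**3 + v**2.
No constant or linear terms (consistent with a singular point). Quadratic part: -u**2 + v**2. Cubic part: -2*u**3 - 2*u**2*v + 2*u*v**2 + 2*v**3.
The quadratic part v**2 - u**2 = (v − u)(v + u) splits into two distinct linear factors, so there are two distinct tangent lines y − 2 = ±(x − 0) — this is a node (ordinary double point).
Classification: node.


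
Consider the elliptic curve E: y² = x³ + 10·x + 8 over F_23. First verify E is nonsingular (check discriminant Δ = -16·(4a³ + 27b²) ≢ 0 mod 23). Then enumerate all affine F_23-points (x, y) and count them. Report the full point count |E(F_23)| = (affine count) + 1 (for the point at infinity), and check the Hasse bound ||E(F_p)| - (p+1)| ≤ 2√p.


Affine points = {(0, 10), (0, 13), (2, 6), (2, 17), (6, 10), (6, 13), (8, 5), (8, 18), (10, 2), (10, 21), (11, 0), (12, 4), (12, 19), (13, 9), (13, 14), (16, 3), (16, 20), (17, 10), (17, 13), (21, 7), (21, 16)}; affine count = 21; |E(F_23)| = 22.

Discriminant check: Δ ∝ 4a³ + 27b² = 4·10³ + 27·8² = 4·1000 + 27·64 ≡ 1 (mod 23). Nonzero ⇒ E is nonsingular.
For each x ∈ F_23, compute rhs = x³ + 10·x + 8 mod 23, then count y ∈ F_23 with y² ≡ rhs.
  x = 0: rhs = 8, matching y values: 10, 13 (2 points).
  x = 1: rhs = 19, matching y values: none (0 points).
  x = 2: rhs = 13, matching y values: 6, 17 (2 points).
  x = 3: rhs = 19, matching y values: none (0 points).
  x = 4: rhs = 20, matching y values: none (0 points).
  x = 5: rhs = 22, matching y values: none (0 points).
  x = 6: rhs = 8, matching y values: 10, 13 (2 points).
  x = 7: rhs = 7, matching y values: none (0 points).
  x = 8: rhs = 2, matching y values: 5, 18 (2 points).
  x = 9: rhs = 22, matching y values: none (0 points).
  x = 10: rhs = 4, matching y values: 2, 21 (2 points).
  x = 11: rhs = 0, matching y values: 0 (1 points).
  x = 12: rhs = 16, matching y values: 4, 19 (2 points).
  x = 13: rhs = 12, matching y values: 9, 14 (2 points).
  x = 14: rhs = 17, matching y values: none (0 points).
  x = 15: rhs = 14, matching y values: none (0 points).
  x = 16: rhs = 9, matching y values: 3, 20 (2 points).
  x = 17: rhs = 8, matching y values: 10, 13 (2 points).
  x = 18: rhs = 17, matching y values: none (0 points).
  x = 19: rhs = 19, matching y values: none (0 points).
  x = 20: rhs = 20, matching y values: none (0 points).
  x = 21: rhs = 3, matching y values: 7, 16 (2 points).
  x = 22: rhs = 20, matching y values: none (0 points).
Total affine count: 21.
Full point count |E(F_23)| = 21 + 1 = 22.
Hasse bound: |22 − (23+1)| = |-2| = 2 ≤ 2√23 ≈ 9.5917 ✓.


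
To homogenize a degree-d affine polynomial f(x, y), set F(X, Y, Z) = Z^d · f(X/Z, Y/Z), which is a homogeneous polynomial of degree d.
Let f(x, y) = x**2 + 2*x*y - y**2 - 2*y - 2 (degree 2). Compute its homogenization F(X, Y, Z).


F(X, Y, Z) = X**2 + 2*X*Y - Y**2 - 2*Y*Z - 2*Z**2

deg(f) = 2.
Substitute x = X/Z, y = Y/Z into f, then multiply by Z^2.
  monomial 1·x^2·y^0 ↦ 1·X^2·Y^0·Z^0.
  monomial 2·x^1·y^1 ↦ 2·X^1·Y^1·Z^0.
  monomial -1·x^0·y^2 ↦ -1·X^0·Y^2·Z^0.
  monomial -2·x^0·y^1 ↦ -2·X^0·Y^1·Z^1.
  monomial -2·x^0·y^0 ↦ -2·X^0·Y^0·Z^2.
Collecting: F(X, Y, Z) = X**2 + 2*X*Y - Y**2 - 2*Y*Z - 2*Z**2.


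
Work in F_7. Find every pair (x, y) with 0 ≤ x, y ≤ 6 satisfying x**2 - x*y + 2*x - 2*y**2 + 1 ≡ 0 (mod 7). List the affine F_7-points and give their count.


Affine F_7-points: {(0, 2), (0, 5), (3, 4), (3, 5), (6, 0), (6, 4)}; count = 6.

For each of the 49 pairs (x, y) ∈ F_7², evaluate f(x, y) mod 7. Record the zeros.
  x = 0: [0↦1, 1↦6, 2↦0, 3↦4, 4↦4, 5↦0, 6↦6]  zeros at y ∈ {2, 5}
  x = 1: [0↦4, 1↦1, 2↦1, 3↦4, 4↦3, 5↦5, 6↦3]  zeros at y ∈ ∅
  x = 2: [0↦2, 1↦5, 2↦4, 3↦6, 4↦4, 5↦5, 6↦2]  zeros at y ∈ ∅
  x = 3: [0↦2, 1↦4, 2↦2, 3↦3, 4↦0, 5↦0, 6↦3]  zeros at y ∈ {4, 5}
  x = 4: [0↦4, 1↦5, 2↦2, 3↦2, 4↦5, 5↦4, 6↦6]  zeros at y ∈ ∅
  x = 5: [0↦1, 1↦1, 2↦4, 3↦3, 4↦5, 5↦3, 6↦4]  zeros at y ∈ ∅
  x = 6: [0↦0, 1↦6, 2↦1, 3↦6, 4↦0, 5↦4, 6↦4]  zeros at y ∈ {0, 4}
Collecting zeros: affine points = {(0, 2), (0, 5), (3, 4), (3, 5), (6, 0), (6, 4)}.
Total count |C(F_7)_aff| = 6.


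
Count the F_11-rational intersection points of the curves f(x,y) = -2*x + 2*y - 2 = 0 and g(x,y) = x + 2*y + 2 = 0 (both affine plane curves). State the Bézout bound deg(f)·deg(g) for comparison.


Common zeros: {(6, 7)}; count = 1; Bézout bound = 1.

deg(f) = 1, deg(g) = 1, so Bézout bound = 1.
Scan x ∈ F_11. For each x, list the y ∈ F_11 with f(x, y) ≡ 0 and those with g(x, y) ≡ 0 (mod 11); the common zeros in that column are the intersection.
  x = 0: f ≡ 0 at y ∈ {1}; g ≡ 0 at y ∈ {10}; common: ∅.
  x = 1: f ≡ 0 at y ∈ {2}; g ≡ 0 at y ∈ {4}; common: ∅.
  x = 2: f ≡ 0 at y ∈ {3}; g ≡ 0 at y ∈ {9}; common: ∅.
  x = 3: f ≡ 0 at y ∈ {4}; g ≡ 0 at y ∈ {3}; common: ∅.
  x = 4: f ≡ 0 at y ∈ {5}; g ≡ 0 at y ∈ {8}; common: ∅.
  x = 5: f ≡ 0 at y ∈ {6}; g ≡ 0 at y ∈ {2}; common: ∅.
  x = 6: f ≡ 0 at y ∈ {7}; g ≡ 0 at y ∈ {7}; common: {7}.
  x = 7: f ≡ 0 at y ∈ {8}; g ≡ 0 at y ∈ {1}; common: ∅.
  x = 8: f ≡ 0 at y ∈ {9}; g ≡ 0 at y ∈ {6}; common: ∅.
  x = 9: f ≡ 0 at y ∈ {10}; g ≡ 0 at y ∈ {0}; common: ∅.
  x = 10: f ≡ 0 at y ∈ {0}; g ≡ 0 at y ∈ {5}; common: ∅.
Collecting: common zeros = {(6, 7)}, so the count is 1.
Comparison with the Bézout bound: 1 ≤ 1 = deg(f)·deg(g), as expected for curves with no common component (the bound is attained).


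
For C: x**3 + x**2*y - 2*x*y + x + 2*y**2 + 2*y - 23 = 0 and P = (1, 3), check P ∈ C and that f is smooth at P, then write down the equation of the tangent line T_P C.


Tangent line at P: 4*x + 13*y - 43 = 0.

Step 1: f(1, 3) = 0, so P lies on C.
Step 2: partial derivatives
  f_x(x, y) = 3*x**2 + 2*x*y - 2*y + 1, f_y(x, y) = x**2 - 2*x + 4*y + 2.
  f_x(P) = 4, f_y(P) = 13 (gradient nonzero, so P is smooth).
Step 3: tangent line at P: 4·(x − 1) + 13·(y − 3) = 0.
Expanding: 4*x + 13*y - 43 = 0.


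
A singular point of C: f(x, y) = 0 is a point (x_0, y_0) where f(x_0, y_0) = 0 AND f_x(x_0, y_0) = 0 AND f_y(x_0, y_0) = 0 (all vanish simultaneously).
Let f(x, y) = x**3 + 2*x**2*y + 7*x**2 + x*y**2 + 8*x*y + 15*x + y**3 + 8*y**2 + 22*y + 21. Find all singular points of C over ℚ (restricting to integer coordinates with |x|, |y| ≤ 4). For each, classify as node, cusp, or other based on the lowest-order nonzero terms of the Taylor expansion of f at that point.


Singular points: {(-1, -2)}; classification: cusp.

Compute partial derivatives:
  f_x = 3*x**2 + 4*x*y + 14*x + y**2 + 8*y + 15.
  f_y = 2*x**2 + 2*x*y + 8*x + 3*y**2 + 16*y + 22.
Scan x_0 ∈ {−4, ..., 4}. For each x_0, f_y(x_0, y) is a polynomial in y; find its integer roots y ∈ {−4, ..., 4}, then test f_x and f at those candidates.
  x = -4: f_y(-4, y) = 3*y**2 + 8*y + 22; no integer root y with |y| ≤ 4.
  x = -3: f_y(-3, y) = 3*y**2 + 10*y + 16; no integer root y with |y| ≤ 4.
  x = -2: f_y(-2, y) = 3*y**2 + 12*y + 14; no integer root y with |y| ≤ 4.
  x = -1: f_y(-1, y) = 3*y**2 + 14*y + 16; vanishes at y ∈ {-2}. (-1, -2): f_x = 0, f = 0 — SINGULAR.
  x = 0: f_y(0, y) = 3*y**2 + 16*y + 22; no integer root y with |y| ≤ 4.
  x = 1: f_y(1, y) = 3*y**2 + 18*y + 32; no integer root y with |y| ≤ 4.
  x = 2: f_y(2, y) = 3*y**2 + 20*y + 46; no integer root y with |y| ≤ 4.
  x = 3: f_y(3, y) = 3*y**2 + 22*y + 64; no integer root y with |y| ≤ 4.
  x = 4: f_y(4, y) = 3*y**2 + 24*y + 86; no integer root y with |y| ≤ 4.
Only singular point on the grid: (-1, -2).
Classify: substitute x = -1 + u, y = -2 + v and expand: f = u**3 + 2*u**2*v + u*v**2 + v**3 + v**2.
No constant or linear terms (consistent with a singular point). Quadratic part: v**2. Cubic part: u**3 + 2*u**2*v + u*v**2 + v**3.
The quadratic part v**2 is a perfect square, so there is a single (double) tangent line v = 0, i.e. y = -2. Restricting the cubic part to that line (v = 0) leaves u**3 ≠ 0, so f is not divisible by v and the branch is v² ≈ -u**3 to lowest order — this is a cusp.
Classification: cusp.


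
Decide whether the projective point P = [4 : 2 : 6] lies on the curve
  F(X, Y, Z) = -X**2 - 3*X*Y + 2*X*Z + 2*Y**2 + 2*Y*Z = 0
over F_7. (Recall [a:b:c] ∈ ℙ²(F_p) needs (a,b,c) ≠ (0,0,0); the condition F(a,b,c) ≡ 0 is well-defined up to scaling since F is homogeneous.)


F(4,2,6) ≡ 5 (mod 7); P is NOT on the curve.

Evaluate F(4, 2, 6) term-by-term (mod 7).
  -X**2 ↦ -1·16·1·1 = -16
  -3*X*Y ↦ -3·4·2·1 = -24
  2*X*Z ↦ 2·4·1·6 = 48
  2*Y**2 ↦ 2·1·4·1 = 8
  2*Y*Z ↦ 2·1·2·6 = 24
Sum: F(4, 2, 6) = (-16) + (-24) + (48) + (8) + (24) = 40.
Reducing mod 7: 40 ≡ 5 (mod 7).
Since F(a, b, c) ≡ 5 ≠ 0 (mod 7), P does NOT lie on the curve.


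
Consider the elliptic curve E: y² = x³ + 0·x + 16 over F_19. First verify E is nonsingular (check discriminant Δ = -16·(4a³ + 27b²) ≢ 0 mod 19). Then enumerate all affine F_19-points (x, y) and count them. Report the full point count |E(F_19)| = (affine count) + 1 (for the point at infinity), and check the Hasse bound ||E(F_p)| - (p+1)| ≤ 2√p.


Affine points = {(0, 4), (0, 15), (1, 6), (1, 13), (2, 9), (2, 10), (3, 9), (3, 10), (4, 2), (4, 17), (6, 2), (6, 17), (7, 6), (7, 13), (9, 2), (9, 17), (10, 3), (10, 16), (11, 6), (11, 13), (13, 3), (13, 16), (14, 9), (14, 10), (15, 3), (15, 16)}; affine count = 26; |E(F_19)| = 27.

Discriminant check: Δ ∝ 4a³ + 27b² = 4·0³ + 27·16² = 4·0 + 27·256 ≡ 15 (mod 19). Nonzero ⇒ E is nonsingular.
For each x ∈ F_19, compute rhs = x³ + 0·x + 16 mod 19, then count y ∈ F_19 with y² ≡ rhs.
  x = 0: rhs = 16, matching y values: 4, 15 (2 points).
  x = 1: rhs = 17, matching y values: 6, 13 (2 points).
  x = 2: rhs = 5, matching y values: 9, 10 (2 points).
  x = 3: rhs = 5, matching y values: 9, 10 (2 points).
  x = 4: rhs = 4, matching y values: 2, 17 (2 points).
  x = 5: rhs = 8, matching y values: none (0 points).
  x = 6: rhs = 4, matching y values: 2, 17 (2 points).
  x = 7: rhs = 17, matching y values: 6, 13 (2 points).
  x = 8: rhs = 15, matching y values: none (0 points).
  x = 9: rhs = 4, matching y values: 2, 17 (2 points).
  x = 10: rhs = 9, matching y values: 3, 16 (2 points).
  x = 11: rhs = 17, matching y values: 6, 13 (2 points).
  x = 12: rhs = 15, matching y values: none (0 points).
  x = 13: rhs = 9, matching y values: 3, 16 (2 points).
  x = 14: rhs = 5, matching y values: 9, 10 (2 points).
  x = 15: rhs = 9, matching y values: 3, 16 (2 points).
  x = 16: rhs = 8, matching y values: none (0 points).
  x = 17: rhs = 8, matching y values: none (0 points).
  x = 18: rhs = 15, matching y values: none (0 points).
Total affine count: 26.
Full point count |E(F_19)| = 26 + 1 = 27.
Hasse bound: |27 − (19+1)| = |7| = 7 ≤ 2√19 ≈ 8.7178 ✓.


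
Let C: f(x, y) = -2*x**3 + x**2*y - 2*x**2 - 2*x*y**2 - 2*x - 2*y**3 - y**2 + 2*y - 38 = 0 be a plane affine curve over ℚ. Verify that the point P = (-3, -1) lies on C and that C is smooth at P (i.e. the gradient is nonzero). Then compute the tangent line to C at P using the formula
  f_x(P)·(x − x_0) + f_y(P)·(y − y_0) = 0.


Tangent line at P: -40*x - 5*y - 125 = 0.

Step 1: f(-3, -1) = 0, so P lies on C.
Step 2: partial derivatives
  f_x(x, y) = -6*x**2 + 2*x*y - 4*x - 2*y**2 - 2, f_y(x, y) = x**2 - 4*x*y - 6*y**2 - 2*y + 2.
  f_x(P) = -40, f_y(P) = -5 (gradient nonzero, so P is smooth).
Step 3: tangent line at P: -40·(x − -3) + -5·(y − -1) = 0.
Expanding: -40*x - 5*y - 125 = 0.
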